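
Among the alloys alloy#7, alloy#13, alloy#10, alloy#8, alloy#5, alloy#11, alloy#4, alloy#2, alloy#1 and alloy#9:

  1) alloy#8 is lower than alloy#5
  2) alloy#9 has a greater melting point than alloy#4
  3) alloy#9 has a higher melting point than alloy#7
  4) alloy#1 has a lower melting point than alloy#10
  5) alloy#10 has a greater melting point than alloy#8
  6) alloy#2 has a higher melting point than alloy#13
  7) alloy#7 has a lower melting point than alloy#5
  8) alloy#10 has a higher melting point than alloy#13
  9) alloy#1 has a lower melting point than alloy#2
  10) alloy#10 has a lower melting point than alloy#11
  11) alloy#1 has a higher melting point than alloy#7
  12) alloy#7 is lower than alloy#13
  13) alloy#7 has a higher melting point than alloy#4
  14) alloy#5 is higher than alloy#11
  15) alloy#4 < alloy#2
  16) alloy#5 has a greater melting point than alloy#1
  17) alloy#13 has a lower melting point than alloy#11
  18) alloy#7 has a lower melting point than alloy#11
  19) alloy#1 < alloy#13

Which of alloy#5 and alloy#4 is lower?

alloy#4 < alloy#7 and alloy#7 < alloy#1 give alloy#4 < alloy#1.
With alloy#1 < alloy#13: alloy#4 < alloy#7 < alloy#1 < alloy#13.
With alloy#13 < alloy#10: alloy#4 < alloy#7 < alloy#1 < alloy#13 < alloy#10.
Then alloy#10 < alloy#11 extends the chain to alloy#11.
With alloy#11 < alloy#5: alloy#4 < alloy#7 < alloy#1 < alloy#13 < alloy#10 < alloy#11 < alloy#5.
So alloy#4 < alloy#5; alloy#4 is the lower of the two.

alloy#4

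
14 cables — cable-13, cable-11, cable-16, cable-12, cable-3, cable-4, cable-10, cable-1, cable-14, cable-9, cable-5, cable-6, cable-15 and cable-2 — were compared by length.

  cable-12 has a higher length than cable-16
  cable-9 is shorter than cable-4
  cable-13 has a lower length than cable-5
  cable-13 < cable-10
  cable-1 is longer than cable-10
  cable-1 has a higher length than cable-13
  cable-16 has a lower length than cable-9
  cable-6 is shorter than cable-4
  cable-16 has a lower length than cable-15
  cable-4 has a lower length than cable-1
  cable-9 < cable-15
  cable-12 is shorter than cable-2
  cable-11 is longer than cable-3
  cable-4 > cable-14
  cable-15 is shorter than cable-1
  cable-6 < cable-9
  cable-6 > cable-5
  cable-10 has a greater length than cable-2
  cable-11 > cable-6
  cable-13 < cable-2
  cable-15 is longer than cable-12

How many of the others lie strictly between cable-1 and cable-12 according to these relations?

3

Chaining upward from cable-12 reaches: cable-2, cable-10, cable-15.
Chaining downward from cable-1 reaches: cable-14, cable-13, cable-16, cable-5, cable-6, cable-2, cable-9, cable-4, cable-10, cable-15.
Strictly between cable-12 and cable-1 are those in both lists: cable-2, cable-10, cable-15 — 3 elements.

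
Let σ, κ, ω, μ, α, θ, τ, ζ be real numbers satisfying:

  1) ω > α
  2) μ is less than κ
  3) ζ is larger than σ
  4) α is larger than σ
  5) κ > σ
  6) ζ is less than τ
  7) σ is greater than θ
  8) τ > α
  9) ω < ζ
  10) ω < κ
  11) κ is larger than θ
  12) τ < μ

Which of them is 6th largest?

α

Chaining the given pairs: θ < σ < α < ω < ζ < τ < μ < κ.
Counting 6 from the largest end gives α.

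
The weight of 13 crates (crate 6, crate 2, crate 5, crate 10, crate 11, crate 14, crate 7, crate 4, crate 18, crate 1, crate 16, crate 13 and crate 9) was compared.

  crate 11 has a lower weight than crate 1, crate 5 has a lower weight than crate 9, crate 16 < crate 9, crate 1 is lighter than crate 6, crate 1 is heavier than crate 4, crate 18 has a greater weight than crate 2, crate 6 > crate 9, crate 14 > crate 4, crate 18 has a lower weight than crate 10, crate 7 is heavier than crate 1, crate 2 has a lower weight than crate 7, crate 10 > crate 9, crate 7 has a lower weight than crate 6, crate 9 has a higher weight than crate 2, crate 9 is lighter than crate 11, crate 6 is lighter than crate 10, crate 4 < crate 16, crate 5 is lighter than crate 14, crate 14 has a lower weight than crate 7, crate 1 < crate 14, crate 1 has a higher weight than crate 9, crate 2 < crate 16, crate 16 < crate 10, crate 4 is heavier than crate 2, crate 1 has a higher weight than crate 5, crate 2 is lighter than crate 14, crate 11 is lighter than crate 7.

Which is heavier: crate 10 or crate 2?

Link the given pairs in sequence: crate 2 < crate 4; crate 4 < crate 16; crate 16 < crate 9; crate 9 < crate 11; crate 11 < crate 1; crate 1 < crate 14; crate 14 < crate 7; crate 7 < crate 6; crate 6 < crate 10.
Chaining these gives crate 2 < crate 4 < crate 16 < crate 9 < crate 11 < crate 1 < crate 14 < crate 7 < crate 6 < crate 10.
So crate 2 < crate 10; crate 10 is the heavier of the two.

crate 10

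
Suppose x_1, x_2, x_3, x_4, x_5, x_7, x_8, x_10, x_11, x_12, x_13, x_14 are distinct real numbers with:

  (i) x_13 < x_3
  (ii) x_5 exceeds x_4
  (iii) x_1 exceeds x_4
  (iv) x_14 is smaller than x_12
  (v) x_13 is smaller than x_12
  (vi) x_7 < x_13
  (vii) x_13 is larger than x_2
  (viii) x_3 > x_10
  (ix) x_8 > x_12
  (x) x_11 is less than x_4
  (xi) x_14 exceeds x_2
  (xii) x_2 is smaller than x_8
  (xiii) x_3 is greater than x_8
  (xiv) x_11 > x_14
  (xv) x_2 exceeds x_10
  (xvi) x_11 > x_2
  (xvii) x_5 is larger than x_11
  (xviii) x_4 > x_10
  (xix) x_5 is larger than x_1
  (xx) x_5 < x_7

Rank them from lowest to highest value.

Each adjacent pair is fixed by a given relation: x_10 < x_2; x_2 < x_14; x_14 < x_11; x_11 < x_4; x_4 < x_1; x_1 < x_5; x_5 < x_7; x_7 < x_13; x_13 < x_12; x_12 < x_8; x_8 < x_3. Chaining them end to end gives the full order.

x_10 < x_2 < x_14 < x_11 < x_4 < x_1 < x_5 < x_7 < x_13 < x_12 < x_8 < x_3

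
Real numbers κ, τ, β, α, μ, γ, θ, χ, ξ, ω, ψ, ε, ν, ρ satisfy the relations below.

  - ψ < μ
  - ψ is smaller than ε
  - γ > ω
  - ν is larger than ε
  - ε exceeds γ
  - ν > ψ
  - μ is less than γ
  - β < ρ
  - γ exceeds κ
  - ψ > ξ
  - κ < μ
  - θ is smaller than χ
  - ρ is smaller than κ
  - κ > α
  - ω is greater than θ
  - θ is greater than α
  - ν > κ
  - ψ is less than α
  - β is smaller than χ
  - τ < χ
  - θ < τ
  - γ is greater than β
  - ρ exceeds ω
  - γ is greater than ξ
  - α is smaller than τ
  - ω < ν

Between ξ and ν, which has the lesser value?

ξ

ξ < ψ < α < θ < ω < ρ < κ < μ < γ < ε < ν, by transitivity through ψ, α, θ, ω, ρ, κ, μ, γ, ε.
So ξ < ν; ξ is the smaller of the two.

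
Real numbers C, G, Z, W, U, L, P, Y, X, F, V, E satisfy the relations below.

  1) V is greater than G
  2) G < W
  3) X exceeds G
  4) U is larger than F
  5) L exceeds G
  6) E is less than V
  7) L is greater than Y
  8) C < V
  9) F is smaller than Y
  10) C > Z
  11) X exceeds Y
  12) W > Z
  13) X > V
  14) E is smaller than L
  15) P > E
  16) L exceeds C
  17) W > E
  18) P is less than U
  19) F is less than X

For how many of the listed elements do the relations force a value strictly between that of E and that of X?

1

The relations place E below X. An element lies strictly between them when it is forced above E and also forced below X.
Above E: {W, L, P, V, U}. Below X: {Z, G, F, Y, C, V}.
Intersection: {V} — 1.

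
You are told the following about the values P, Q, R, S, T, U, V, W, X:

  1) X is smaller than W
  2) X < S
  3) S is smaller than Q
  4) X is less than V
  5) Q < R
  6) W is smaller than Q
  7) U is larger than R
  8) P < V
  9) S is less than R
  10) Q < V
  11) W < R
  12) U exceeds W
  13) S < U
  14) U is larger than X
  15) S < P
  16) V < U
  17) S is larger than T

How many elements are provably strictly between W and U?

3

Chaining upward from W reaches: Q, R, V.
Chaining downward from U reaches: X, T, S, P, Q, R, V.
Strictly between W and U are those in both lists: Q, R, V — 3 elements.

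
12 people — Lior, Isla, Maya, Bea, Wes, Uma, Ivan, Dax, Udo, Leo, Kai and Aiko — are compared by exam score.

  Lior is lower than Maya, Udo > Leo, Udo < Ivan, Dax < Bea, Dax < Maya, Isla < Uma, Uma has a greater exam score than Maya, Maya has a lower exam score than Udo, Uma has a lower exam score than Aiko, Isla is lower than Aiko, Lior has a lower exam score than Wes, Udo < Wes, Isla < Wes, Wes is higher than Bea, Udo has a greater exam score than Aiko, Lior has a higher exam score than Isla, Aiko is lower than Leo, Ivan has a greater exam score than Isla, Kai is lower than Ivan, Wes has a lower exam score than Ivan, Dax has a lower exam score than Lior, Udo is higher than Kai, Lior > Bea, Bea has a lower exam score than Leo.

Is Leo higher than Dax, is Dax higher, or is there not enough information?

Leo

Dax < Bea and Bea < Lior give Dax < Lior.
With Lior < Maya: Dax < Bea < Lior < Maya.
With Maya < Uma: Dax < Bea < Lior < Maya < Uma.
Then Uma < Aiko extends the chain to Aiko.
Then Aiko < Leo extends the chain to Leo.
So Leo is higher.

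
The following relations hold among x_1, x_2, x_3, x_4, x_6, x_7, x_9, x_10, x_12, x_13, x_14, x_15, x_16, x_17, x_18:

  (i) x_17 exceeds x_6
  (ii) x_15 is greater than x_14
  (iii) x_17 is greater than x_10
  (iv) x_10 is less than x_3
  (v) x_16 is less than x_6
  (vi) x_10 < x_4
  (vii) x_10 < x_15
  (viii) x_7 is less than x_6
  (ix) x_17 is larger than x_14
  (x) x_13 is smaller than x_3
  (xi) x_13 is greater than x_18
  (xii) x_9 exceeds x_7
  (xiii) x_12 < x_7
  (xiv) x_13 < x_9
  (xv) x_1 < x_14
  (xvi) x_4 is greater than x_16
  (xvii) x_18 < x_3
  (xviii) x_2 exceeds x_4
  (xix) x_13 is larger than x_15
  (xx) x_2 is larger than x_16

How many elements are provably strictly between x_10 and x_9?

The relations place x_10 below x_9. An element lies strictly between them when it is forced above x_10 and also forced below x_9.
Above x_10: {x_4, x_15, x_13, x_3, x_2, x_17}. Below x_9: {x_18, x_12, x_7, x_1, x_14, x_15, x_13}.
Intersection: {x_15, x_13} — 2.

2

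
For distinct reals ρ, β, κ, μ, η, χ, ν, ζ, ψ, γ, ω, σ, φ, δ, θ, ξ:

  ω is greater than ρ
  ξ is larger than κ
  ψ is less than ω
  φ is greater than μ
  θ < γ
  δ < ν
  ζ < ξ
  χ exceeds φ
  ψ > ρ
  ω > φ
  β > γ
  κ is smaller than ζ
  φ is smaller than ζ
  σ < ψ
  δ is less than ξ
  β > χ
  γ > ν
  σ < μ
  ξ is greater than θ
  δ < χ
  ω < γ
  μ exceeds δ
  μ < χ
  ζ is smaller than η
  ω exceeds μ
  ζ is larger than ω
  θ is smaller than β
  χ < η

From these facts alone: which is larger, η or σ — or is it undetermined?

η

Chaining the given relations: σ < ψ < ω < ζ < η.
So η is larger.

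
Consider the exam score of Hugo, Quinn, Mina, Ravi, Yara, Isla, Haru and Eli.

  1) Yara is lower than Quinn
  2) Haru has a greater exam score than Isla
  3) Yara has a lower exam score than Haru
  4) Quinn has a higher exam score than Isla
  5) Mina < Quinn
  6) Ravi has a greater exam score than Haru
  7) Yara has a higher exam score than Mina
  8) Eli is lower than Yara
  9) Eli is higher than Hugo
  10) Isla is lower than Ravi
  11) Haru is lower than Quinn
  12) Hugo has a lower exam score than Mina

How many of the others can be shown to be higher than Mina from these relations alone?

The elements the relations force above Mina are Yara, Haru, Ravi, Quinn — no chain reaches any other.
That is 4.

4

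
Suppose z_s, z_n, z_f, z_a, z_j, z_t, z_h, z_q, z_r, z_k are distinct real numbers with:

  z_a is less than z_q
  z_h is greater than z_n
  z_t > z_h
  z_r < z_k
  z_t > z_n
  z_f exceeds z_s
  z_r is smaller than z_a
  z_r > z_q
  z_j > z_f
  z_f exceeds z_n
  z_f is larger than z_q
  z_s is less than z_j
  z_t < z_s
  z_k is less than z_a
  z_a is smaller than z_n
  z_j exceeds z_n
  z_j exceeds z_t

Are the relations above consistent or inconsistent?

We have z_a < z_q stated directly, yet also z_q < z_r < z_k < z_a by chaining the others — so z_q < z_a. Contradiction.

inconsistent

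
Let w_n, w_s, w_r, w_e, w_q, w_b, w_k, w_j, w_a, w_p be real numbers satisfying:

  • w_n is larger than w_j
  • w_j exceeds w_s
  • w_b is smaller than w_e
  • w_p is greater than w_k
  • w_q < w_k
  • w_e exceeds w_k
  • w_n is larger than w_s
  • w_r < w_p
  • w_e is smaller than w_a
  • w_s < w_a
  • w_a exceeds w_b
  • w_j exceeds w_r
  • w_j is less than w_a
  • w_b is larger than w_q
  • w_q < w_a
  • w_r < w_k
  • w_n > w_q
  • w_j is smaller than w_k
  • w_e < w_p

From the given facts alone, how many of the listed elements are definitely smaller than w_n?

4

From w_n the given relations immediately reach w_q, w_s, w_j.
From those, w_r — 4 in total.
Nothing else is reachable below w_n; 4 in all.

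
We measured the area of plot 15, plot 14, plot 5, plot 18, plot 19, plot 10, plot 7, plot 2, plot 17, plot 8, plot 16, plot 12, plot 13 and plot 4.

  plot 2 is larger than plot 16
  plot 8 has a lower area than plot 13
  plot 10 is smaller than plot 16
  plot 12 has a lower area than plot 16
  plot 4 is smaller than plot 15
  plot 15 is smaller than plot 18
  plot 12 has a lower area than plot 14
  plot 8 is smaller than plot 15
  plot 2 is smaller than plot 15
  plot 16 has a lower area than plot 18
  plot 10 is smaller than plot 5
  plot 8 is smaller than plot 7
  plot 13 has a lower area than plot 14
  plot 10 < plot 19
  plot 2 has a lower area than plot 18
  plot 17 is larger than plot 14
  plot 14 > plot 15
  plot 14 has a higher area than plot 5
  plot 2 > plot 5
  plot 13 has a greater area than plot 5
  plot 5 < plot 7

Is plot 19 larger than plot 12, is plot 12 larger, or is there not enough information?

undetermined

Following every chain through plot 12: above plot 12 we get plot 16, plot 2, plot 15, plot 14, plot 17, plot 18.
plot 19 is not reached, and no chain runs the other way from plot 19 to plot 12.
So the given relations leave the order of plot 12 and plot 19 undetermined.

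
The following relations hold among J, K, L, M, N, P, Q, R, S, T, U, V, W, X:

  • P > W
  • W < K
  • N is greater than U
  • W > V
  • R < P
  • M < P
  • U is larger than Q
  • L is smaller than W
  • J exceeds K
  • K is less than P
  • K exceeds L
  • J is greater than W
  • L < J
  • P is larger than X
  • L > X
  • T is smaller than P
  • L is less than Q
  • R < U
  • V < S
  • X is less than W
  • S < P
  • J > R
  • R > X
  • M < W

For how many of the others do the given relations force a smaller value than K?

5

Directly below K: L, W.
One step further: X, V, M (5 so far).
No other element is forced below K by the given relations, so the count is 5.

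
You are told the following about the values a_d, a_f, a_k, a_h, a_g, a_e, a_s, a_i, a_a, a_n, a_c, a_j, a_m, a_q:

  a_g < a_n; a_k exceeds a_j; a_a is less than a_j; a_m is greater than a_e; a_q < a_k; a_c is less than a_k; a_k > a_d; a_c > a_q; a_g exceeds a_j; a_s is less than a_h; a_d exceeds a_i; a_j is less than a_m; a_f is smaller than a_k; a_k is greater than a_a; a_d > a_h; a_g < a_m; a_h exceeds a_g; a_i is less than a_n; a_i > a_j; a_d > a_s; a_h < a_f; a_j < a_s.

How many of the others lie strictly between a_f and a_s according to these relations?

1

Chaining upward from a_s reaches: a_h, a_d, a_k.
Chaining downward from a_f reaches: a_a, a_j, a_g, a_h.
Strictly between a_s and a_f are those in both lists: a_h — 1 element.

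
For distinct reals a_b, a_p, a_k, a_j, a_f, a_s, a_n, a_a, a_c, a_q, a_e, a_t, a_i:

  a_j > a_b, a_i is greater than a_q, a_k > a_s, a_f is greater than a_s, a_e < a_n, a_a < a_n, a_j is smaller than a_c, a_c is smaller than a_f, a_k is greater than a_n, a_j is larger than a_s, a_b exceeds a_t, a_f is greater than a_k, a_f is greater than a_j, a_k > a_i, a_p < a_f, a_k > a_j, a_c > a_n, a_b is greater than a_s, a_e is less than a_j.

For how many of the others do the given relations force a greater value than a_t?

5

From a_t the given relations immediately reach a_b.
From those, a_j — 2 in total.
From those, a_k, a_c, a_f — 5 in total.
No other element is forced above a_t by the given relations, so the count is 5.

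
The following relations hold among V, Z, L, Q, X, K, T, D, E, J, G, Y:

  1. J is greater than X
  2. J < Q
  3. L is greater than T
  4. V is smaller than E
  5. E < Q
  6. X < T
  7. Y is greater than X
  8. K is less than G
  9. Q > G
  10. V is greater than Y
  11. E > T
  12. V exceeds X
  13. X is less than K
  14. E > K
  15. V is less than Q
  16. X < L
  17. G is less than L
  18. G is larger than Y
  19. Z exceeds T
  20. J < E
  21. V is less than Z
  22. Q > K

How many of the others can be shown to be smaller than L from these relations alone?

5

From L the given relations immediately reach X, T, G.
From those, Y, K — 5 in total.
Nothing else is reachable below L; 5 in all.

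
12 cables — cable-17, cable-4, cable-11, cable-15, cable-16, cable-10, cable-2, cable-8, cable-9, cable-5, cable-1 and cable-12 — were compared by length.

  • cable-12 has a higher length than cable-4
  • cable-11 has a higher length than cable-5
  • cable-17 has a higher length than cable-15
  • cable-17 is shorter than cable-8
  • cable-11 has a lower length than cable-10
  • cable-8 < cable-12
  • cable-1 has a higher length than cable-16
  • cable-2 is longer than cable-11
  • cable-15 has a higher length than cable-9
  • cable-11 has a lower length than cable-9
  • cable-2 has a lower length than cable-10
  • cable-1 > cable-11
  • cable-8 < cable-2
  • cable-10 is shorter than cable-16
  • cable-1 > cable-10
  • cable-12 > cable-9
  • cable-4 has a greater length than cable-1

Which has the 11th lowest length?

cable-4

Chaining the given pairs: cable-5 < cable-11 < cable-9 < cable-15 < cable-17 < cable-8 < cable-2 < cable-10 < cable-16 < cable-1 < cable-4 < cable-12.
Counting 11 from the smallest end gives cable-4.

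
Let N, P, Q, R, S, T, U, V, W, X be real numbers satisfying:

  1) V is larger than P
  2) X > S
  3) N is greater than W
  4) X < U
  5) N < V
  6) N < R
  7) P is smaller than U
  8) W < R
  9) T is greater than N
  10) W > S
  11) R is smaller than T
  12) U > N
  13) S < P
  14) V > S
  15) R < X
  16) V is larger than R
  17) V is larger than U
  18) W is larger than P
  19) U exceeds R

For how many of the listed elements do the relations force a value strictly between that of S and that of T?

Chaining upward from S reaches: P, W, N, R, X, U, V.
Chaining downward from T reaches: P, W, N, R.
Strictly between S and T are those in both lists: P, W, N, R — 4 elements.

4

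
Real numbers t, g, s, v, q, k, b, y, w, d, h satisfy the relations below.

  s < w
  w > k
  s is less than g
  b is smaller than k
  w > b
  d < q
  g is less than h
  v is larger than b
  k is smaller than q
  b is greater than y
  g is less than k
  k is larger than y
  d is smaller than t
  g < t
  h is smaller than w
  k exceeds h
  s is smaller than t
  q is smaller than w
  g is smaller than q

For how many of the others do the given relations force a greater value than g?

From g the given relations immediately reach t, h, k, q.
From those, w — 5 in total.
No other element is forced above g by the given relations, so the count is 5.

5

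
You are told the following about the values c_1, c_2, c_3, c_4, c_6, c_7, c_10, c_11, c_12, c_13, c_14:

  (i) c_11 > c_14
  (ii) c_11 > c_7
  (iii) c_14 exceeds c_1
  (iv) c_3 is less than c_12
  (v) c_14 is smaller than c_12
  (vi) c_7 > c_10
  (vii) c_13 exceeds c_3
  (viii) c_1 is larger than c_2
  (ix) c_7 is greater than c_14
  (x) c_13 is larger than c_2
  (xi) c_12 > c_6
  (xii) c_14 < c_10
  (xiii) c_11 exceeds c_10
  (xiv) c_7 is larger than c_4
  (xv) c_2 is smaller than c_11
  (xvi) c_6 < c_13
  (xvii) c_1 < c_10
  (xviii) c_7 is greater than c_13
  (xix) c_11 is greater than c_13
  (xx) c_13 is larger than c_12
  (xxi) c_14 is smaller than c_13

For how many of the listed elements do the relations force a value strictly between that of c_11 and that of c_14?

The relations place c_14 below c_11. An element lies strictly between them when it is forced above c_14 and also forced below c_11.
Above c_14: {c_12, c_10, c_13, c_7}. Below c_11: {c_3, c_2, c_6, c_4, c_1, c_12, c_10, c_13, c_7}.
Intersection: {c_12, c_10, c_13, c_7} — 4.

4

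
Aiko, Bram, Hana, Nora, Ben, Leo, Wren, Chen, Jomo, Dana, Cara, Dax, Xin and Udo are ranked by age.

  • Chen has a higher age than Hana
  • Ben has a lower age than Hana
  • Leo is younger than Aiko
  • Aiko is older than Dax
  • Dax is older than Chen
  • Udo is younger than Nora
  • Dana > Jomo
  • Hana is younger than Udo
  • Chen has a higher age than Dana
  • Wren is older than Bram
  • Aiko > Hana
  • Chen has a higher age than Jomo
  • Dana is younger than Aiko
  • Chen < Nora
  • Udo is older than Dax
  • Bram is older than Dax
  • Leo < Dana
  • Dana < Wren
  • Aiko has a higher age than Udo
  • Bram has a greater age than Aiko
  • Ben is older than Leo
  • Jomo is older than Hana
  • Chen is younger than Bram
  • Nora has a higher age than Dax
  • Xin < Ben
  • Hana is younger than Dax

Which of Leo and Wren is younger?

Leo < Ben and Ben < Hana give Leo < Hana.
With Hana < Jomo: Leo < Ben < Hana < Jomo.
Then Jomo < Dana extends the chain to Dana.
Then Dana < Chen extends the chain to Chen.
With Chen < Dax: Leo < Ben < Hana < Jomo < Dana < Chen < Dax.
With Dax < Udo: Leo < Ben < Hana < Jomo < Dana < Chen < Dax < Udo.
With Udo < Aiko: Leo < Ben < Hana < Jomo < Dana < Chen < Dax < Udo < Aiko.
Then Aiko < Bram extends the chain to Bram.
With Bram < Wren: Leo < Ben < Hana < Jomo < Dana < Chen < Dax < Udo < Aiko < Bram < Wren.
So Leo < Wren; Leo is the younger of the two.

Leo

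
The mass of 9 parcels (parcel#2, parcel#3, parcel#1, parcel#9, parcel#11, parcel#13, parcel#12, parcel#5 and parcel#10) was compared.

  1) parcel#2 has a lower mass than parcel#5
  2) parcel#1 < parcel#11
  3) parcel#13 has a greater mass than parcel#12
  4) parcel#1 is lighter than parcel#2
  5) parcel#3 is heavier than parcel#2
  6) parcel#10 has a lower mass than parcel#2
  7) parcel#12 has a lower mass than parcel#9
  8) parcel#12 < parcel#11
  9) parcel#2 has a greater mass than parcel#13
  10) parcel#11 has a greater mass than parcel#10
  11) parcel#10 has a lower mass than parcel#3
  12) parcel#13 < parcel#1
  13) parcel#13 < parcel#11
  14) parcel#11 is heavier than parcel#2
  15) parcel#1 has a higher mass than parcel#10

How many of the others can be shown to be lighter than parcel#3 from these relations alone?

The elements the relations force below parcel#3 are parcel#12, parcel#13, parcel#10, parcel#1, parcel#2 — no chain reaches any other.
That is 5.

5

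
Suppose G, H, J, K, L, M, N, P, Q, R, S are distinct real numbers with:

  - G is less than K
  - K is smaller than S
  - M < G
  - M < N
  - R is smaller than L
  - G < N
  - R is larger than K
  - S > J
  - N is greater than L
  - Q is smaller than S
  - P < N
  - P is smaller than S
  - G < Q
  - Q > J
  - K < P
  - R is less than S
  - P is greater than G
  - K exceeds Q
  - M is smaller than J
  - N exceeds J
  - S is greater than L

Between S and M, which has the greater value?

S

M < G < K < R < L < S, by transitivity through G, K, R, L.
So M < S; S is the larger of the two.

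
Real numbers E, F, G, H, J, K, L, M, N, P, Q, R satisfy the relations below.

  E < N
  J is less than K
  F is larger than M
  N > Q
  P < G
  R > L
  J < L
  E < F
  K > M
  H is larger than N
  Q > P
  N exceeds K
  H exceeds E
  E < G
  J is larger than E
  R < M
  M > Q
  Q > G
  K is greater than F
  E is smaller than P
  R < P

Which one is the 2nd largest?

Chaining the given pairs: E < J < L < R < P < G < Q < M < F < K < N < H.
The 2nd largest is N.

N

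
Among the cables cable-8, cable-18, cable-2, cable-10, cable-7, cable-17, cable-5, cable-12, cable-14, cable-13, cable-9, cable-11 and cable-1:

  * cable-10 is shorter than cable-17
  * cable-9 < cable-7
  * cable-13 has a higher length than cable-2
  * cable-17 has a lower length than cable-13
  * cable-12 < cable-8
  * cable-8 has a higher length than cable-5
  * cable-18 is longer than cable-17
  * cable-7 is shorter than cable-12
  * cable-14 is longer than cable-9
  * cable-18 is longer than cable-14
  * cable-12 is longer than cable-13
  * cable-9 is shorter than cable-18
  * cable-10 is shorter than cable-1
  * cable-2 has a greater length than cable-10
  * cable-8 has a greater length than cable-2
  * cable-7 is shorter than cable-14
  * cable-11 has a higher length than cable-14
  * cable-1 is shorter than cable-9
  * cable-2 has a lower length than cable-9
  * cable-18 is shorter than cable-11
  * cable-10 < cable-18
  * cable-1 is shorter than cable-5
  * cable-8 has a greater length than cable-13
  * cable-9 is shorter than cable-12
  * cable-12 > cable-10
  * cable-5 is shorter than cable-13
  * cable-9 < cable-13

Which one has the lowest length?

cable-10

cable-2 is not least since cable-10 < cable-2; cable-1 is not least since cable-10 < cable-1; cable-5 is not least since cable-1 < cable-5; cable-17 is not least since cable-10 < cable-17; cable-9 is not least since cable-1 < cable-9; cable-13 is not least since cable-17 < cable-13; cable-7 is not least since cable-9 < cable-7; cable-14 is not least since cable-9 < cable-14; cable-12 is not least since cable-9 < cable-12; cable-18 is not least since cable-9 < cable-18; cable-8 is not least since cable-12 < cable-8; cable-11 is not least since cable-14 < cable-11.
Only cable-10 has nothing below it, so cable-10 is the lowest length.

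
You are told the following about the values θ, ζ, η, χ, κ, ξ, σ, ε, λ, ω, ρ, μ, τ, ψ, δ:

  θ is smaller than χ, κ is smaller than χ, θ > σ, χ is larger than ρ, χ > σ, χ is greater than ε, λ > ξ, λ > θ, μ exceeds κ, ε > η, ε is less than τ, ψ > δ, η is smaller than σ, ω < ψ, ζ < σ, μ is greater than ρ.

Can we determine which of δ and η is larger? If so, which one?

undetermined

Following every chain through η: above η we get σ, θ, ε, τ, λ, χ.
δ is not reached, and no chain runs the other way from δ to η.
So the given relations leave the order of η and δ undetermined.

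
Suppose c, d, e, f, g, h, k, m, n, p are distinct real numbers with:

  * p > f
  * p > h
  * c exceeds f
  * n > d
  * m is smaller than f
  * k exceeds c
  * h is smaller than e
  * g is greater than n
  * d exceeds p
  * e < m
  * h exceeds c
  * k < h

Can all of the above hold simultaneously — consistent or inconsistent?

inconsistent

Chaining the given relations yields e < m < f < c < k < h, so e < h. But one relation states h < e. These cannot both hold.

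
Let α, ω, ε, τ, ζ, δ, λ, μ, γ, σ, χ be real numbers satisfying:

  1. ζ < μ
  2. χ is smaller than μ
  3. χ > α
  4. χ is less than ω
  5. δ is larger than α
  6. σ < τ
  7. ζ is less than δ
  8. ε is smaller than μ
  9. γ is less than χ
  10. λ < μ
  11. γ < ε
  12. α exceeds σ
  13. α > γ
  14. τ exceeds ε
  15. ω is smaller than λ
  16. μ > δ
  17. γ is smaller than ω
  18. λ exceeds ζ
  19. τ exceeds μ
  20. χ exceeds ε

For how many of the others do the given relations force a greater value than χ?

4

From χ the given relations immediately reach ω, μ.
From those, λ, τ — 4 in total.
No other element is forced above χ by the given relations, so the count is 4.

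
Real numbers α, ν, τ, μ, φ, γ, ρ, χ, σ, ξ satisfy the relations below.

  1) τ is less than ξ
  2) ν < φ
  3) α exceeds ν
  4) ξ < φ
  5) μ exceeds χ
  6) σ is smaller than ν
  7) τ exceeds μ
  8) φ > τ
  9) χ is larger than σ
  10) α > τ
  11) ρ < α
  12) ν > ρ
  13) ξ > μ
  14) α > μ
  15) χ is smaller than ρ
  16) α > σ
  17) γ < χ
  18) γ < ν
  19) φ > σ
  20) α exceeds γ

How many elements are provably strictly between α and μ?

The relations place μ below α. An element lies strictly between them when it is forced above μ and also forced below α.
Above μ: {τ, ξ, φ}. Below α: {γ, σ, χ, ρ, τ, ν}.
Intersection: {τ} — 1.

1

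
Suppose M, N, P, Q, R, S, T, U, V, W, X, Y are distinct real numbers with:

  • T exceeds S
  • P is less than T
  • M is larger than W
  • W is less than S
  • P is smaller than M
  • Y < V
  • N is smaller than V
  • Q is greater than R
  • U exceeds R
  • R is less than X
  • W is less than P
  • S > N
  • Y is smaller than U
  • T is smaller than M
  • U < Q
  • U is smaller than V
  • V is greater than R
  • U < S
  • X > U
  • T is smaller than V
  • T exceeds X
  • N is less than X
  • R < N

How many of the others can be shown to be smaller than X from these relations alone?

4

From X the given relations immediately reach R, N, U.
From those, Y — 4 in total.
No other element is forced below X by the given relations, so the count is 4.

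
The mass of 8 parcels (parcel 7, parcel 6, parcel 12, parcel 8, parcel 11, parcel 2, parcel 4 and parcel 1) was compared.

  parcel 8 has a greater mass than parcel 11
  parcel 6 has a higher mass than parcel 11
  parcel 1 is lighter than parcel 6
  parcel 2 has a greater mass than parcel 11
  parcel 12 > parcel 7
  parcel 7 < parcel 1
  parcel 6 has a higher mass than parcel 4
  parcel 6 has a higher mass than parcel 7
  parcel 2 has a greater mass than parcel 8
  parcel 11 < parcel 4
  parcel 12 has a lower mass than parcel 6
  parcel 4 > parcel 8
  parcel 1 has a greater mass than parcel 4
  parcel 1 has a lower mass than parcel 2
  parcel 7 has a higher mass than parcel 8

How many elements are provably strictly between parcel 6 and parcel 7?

The relations place parcel 7 below parcel 6. An element lies strictly between them when it is forced above parcel 7 and also forced below parcel 6.
Above parcel 7: {parcel 12, parcel 1, parcel 2}. Below parcel 6: {parcel 11, parcel 8, parcel 12, parcel 4, parcel 1}.
Intersection: {parcel 12, parcel 1} — 2.

2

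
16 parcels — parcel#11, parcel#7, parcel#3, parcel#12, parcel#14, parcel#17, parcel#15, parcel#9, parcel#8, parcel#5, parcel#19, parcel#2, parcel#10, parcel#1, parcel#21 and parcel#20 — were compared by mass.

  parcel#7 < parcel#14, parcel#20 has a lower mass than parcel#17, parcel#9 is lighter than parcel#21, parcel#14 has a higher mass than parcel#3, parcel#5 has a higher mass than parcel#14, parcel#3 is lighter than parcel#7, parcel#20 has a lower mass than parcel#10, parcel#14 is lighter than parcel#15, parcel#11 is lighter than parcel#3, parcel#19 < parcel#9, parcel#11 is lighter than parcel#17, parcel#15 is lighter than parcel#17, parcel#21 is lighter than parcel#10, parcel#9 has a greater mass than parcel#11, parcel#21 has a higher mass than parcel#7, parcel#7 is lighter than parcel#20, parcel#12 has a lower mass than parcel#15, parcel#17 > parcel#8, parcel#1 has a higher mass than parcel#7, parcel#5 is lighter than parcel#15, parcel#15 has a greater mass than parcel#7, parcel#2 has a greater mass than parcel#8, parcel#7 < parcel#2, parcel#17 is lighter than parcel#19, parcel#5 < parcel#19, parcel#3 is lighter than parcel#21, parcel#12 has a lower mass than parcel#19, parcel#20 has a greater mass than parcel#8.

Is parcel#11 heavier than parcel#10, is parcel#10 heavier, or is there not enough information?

parcel#10

The relevant relations are parcel#11 < parcel#3; parcel#3 < parcel#7; parcel#7 < parcel#14; parcel#14 < parcel#5; parcel#5 < parcel#15; parcel#15 < parcel#17; parcel#17 < parcel#19; parcel#19 < parcel#9; parcel#9 < parcel#21; parcel#21 < parcel#10.
Together: parcel#11 < parcel#3 < parcel#7 < parcel#14 < parcel#5 < parcel#15 < parcel#17 < parcel#19 < parcel#9 < parcel#21 < parcel#10.
So parcel#10 is heavier.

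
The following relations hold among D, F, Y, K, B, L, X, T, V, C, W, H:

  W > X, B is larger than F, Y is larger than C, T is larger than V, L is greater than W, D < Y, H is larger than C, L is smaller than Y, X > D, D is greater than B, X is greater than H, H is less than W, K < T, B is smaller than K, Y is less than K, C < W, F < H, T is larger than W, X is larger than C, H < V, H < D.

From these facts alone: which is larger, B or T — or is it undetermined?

T

Following the relations from B: B < D < X < W < L < Y < K < T.
So T is larger.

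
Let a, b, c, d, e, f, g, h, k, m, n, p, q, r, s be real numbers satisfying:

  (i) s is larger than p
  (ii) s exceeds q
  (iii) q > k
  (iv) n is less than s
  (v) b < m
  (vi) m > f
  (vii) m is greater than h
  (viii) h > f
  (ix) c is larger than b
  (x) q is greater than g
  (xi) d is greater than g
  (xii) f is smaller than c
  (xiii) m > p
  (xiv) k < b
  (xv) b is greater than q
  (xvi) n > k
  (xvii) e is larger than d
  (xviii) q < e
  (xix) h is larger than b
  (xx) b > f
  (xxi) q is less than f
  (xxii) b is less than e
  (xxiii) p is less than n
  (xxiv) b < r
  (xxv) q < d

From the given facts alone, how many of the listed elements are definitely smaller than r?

Directly below r: b.
One step further: k, q, f (4 so far).
One step further: g (5 so far).
No other element is forced below r by the given relations, so the count is 5.

5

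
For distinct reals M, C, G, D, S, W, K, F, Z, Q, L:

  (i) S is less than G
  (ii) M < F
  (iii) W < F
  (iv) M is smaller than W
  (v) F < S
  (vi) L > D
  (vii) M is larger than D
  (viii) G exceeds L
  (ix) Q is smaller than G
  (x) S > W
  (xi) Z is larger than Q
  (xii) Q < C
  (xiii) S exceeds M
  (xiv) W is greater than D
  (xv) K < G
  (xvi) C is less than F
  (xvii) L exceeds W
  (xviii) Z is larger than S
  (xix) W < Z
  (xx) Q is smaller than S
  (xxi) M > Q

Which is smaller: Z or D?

D

Chaining the given relations: D < M < W < F < S < Z.
So D < Z; D is the smaller of the two.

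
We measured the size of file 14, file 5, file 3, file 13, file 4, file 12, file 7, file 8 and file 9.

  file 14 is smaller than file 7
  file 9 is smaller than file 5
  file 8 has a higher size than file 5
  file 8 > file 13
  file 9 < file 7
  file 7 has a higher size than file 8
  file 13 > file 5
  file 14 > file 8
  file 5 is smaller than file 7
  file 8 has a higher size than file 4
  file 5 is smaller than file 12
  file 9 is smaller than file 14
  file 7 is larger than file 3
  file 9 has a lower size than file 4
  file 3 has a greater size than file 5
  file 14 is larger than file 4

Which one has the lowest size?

Chaining upward from file 9: directly above it, file 5, file 4, file 14, file 7; then file 3, file 13, file 8, file 12.
That covers every other element, and nothing is given below file 9, so file 9 is the lowest size.

file 9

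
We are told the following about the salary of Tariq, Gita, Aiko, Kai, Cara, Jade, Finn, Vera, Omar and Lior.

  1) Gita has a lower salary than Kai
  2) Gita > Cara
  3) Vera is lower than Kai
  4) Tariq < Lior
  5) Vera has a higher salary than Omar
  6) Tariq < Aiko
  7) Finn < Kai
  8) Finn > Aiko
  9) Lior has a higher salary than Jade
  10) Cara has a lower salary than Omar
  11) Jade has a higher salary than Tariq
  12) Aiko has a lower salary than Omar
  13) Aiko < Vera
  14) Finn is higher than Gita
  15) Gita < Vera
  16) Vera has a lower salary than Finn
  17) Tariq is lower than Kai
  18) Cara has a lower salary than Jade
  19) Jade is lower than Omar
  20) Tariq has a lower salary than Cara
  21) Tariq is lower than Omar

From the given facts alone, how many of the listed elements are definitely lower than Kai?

8

From Kai the given relations immediately reach Tariq, Gita, Vera, Finn.
From those, Cara, Aiko, Omar — 7 in total.
From those, Jade — 8 in total.
Nothing else is reachable below Kai; 8 in all.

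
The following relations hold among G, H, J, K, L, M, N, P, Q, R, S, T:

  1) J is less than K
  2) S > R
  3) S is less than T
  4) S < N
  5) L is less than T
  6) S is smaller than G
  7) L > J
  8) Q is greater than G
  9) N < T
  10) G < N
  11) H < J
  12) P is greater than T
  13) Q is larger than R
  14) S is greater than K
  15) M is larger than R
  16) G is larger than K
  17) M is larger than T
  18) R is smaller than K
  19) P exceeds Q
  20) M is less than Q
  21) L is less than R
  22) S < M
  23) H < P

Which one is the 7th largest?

Chaining the given pairs: H < J < L < R < K < S < G < N < T < M < Q < P.
Counting 7 from the largest end gives S.

S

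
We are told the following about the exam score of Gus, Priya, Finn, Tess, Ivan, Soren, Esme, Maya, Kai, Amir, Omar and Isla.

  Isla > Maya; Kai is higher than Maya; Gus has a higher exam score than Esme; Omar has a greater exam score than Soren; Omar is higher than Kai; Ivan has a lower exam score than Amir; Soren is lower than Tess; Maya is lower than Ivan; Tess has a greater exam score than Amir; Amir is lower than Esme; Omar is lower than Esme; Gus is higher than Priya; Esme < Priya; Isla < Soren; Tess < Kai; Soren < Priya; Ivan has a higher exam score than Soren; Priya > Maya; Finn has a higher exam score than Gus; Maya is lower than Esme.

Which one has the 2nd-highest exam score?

Gus

The consecutive relations fix a unique order: Maya < Isla < Soren < Ivan < Amir < Tess < Kai < Omar < Esme < Priya < Gus < Finn.
The 2nd largest is Gus.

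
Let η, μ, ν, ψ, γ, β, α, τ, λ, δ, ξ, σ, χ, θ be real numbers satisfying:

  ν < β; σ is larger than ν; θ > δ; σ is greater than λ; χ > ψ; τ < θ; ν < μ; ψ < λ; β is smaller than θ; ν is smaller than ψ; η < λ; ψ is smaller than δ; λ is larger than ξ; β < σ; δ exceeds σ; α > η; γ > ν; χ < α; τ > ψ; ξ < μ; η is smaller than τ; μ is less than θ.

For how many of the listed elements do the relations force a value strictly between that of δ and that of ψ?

The relations place ψ below δ. An element lies strictly between them when it is forced above ψ and also forced below δ.
Above ψ: {λ, τ, χ, α, σ, θ}. Below δ: {ξ, η, ν, λ, β, σ}.
Intersection: {λ, σ} — 2.

2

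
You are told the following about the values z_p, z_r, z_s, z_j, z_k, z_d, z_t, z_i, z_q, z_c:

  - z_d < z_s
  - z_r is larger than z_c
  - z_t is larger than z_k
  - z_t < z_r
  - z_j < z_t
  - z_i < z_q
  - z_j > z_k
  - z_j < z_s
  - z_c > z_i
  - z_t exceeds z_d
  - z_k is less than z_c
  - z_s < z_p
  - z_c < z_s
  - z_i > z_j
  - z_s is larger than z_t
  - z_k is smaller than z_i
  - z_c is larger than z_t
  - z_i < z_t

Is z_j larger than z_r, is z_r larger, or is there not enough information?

z_r

z_j < z_i and z_i < z_t give z_j < z_t.
With z_t < z_c: z_j < z_i < z_t < z_c.
Then z_c < z_r extends the chain to z_r.
So z_r is larger.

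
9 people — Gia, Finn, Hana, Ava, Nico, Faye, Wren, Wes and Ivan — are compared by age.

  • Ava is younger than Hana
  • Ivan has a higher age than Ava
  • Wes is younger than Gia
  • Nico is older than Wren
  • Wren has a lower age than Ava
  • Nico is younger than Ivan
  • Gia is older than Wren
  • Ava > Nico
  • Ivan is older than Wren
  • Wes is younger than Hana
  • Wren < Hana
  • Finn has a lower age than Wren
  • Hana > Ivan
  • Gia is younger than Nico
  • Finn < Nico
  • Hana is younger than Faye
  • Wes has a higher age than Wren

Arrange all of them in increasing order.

Each adjacent pair is fixed by a given relation: Finn < Wren; Wren < Wes; Wes < Gia; Gia < Nico; Nico < Ava; Ava < Ivan; Ivan < Hana; Hana < Faye. Chaining them end to end gives the full order.

Finn < Wren < Wes < Gia < Nico < Ava < Ivan < Hana < Faye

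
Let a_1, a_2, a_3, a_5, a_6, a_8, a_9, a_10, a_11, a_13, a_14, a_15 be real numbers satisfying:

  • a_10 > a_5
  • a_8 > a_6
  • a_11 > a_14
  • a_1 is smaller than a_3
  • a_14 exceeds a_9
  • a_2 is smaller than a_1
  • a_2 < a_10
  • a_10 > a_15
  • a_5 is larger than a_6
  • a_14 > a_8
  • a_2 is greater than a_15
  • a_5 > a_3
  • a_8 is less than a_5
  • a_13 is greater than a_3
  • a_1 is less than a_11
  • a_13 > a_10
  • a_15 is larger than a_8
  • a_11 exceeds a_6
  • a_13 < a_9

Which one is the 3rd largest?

The consecutive relations fix a unique order: a_6 < a_8 < a_15 < a_2 < a_1 < a_3 < a_5 < a_10 < a_13 < a_9 < a_14 < a_11.
Counting 3 from the largest end gives a_9.

a_9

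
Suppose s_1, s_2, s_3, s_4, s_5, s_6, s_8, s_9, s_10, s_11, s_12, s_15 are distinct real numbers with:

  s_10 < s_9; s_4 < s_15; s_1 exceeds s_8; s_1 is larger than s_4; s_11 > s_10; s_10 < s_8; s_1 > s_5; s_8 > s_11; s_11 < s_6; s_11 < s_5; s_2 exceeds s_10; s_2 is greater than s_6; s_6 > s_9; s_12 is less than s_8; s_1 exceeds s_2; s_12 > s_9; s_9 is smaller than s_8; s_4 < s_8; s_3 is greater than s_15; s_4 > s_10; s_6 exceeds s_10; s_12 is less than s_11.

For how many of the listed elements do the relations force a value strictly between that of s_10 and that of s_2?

4

Chaining upward from s_10 reaches: s_9, s_12, s_4, s_11, s_5, s_15, s_6, s_8, s_3, s_1.
Chaining downward from s_2 reaches: s_9, s_12, s_11, s_6.
Strictly between s_10 and s_2 are those in both lists: s_9, s_12, s_11, s_6 — 4 elements.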